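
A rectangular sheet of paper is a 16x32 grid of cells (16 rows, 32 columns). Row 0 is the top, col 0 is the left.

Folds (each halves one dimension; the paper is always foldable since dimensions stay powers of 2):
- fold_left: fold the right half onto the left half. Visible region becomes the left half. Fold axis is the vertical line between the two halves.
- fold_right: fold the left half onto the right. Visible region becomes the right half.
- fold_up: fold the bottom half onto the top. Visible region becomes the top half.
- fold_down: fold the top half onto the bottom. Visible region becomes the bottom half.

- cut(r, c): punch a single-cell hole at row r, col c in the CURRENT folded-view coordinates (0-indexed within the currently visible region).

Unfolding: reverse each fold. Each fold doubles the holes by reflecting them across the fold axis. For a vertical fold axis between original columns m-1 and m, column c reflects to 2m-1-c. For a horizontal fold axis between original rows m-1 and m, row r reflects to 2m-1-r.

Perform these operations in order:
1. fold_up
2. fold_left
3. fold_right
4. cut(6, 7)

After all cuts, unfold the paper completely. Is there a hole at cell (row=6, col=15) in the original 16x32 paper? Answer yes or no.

Answer: yes

Derivation:
Op 1 fold_up: fold axis h@8; visible region now rows[0,8) x cols[0,32) = 8x32
Op 2 fold_left: fold axis v@16; visible region now rows[0,8) x cols[0,16) = 8x16
Op 3 fold_right: fold axis v@8; visible region now rows[0,8) x cols[8,16) = 8x8
Op 4 cut(6, 7): punch at orig (6,15); cuts so far [(6, 15)]; region rows[0,8) x cols[8,16) = 8x8
Unfold 1 (reflect across v@8): 2 holes -> [(6, 0), (6, 15)]
Unfold 2 (reflect across v@16): 4 holes -> [(6, 0), (6, 15), (6, 16), (6, 31)]
Unfold 3 (reflect across h@8): 8 holes -> [(6, 0), (6, 15), (6, 16), (6, 31), (9, 0), (9, 15), (9, 16), (9, 31)]
Holes: [(6, 0), (6, 15), (6, 16), (6, 31), (9, 0), (9, 15), (9, 16), (9, 31)]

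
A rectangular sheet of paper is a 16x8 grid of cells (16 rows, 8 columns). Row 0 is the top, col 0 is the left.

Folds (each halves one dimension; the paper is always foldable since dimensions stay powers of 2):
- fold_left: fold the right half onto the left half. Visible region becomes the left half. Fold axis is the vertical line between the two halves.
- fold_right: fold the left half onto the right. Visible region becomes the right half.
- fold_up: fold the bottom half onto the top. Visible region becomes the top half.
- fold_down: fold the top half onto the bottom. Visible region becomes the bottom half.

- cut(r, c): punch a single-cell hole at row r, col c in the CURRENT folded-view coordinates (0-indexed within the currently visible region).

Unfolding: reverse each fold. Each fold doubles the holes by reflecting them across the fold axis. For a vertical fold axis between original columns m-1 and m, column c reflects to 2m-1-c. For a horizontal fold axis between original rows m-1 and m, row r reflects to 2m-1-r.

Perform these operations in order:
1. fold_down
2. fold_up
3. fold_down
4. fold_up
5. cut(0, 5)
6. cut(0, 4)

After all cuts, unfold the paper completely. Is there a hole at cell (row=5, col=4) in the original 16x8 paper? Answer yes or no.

Answer: yes

Derivation:
Op 1 fold_down: fold axis h@8; visible region now rows[8,16) x cols[0,8) = 8x8
Op 2 fold_up: fold axis h@12; visible region now rows[8,12) x cols[0,8) = 4x8
Op 3 fold_down: fold axis h@10; visible region now rows[10,12) x cols[0,8) = 2x8
Op 4 fold_up: fold axis h@11; visible region now rows[10,11) x cols[0,8) = 1x8
Op 5 cut(0, 5): punch at orig (10,5); cuts so far [(10, 5)]; region rows[10,11) x cols[0,8) = 1x8
Op 6 cut(0, 4): punch at orig (10,4); cuts so far [(10, 4), (10, 5)]; region rows[10,11) x cols[0,8) = 1x8
Unfold 1 (reflect across h@11): 4 holes -> [(10, 4), (10, 5), (11, 4), (11, 5)]
Unfold 2 (reflect across h@10): 8 holes -> [(8, 4), (8, 5), (9, 4), (9, 5), (10, 4), (10, 5), (11, 4), (11, 5)]
Unfold 3 (reflect across h@12): 16 holes -> [(8, 4), (8, 5), (9, 4), (9, 5), (10, 4), (10, 5), (11, 4), (11, 5), (12, 4), (12, 5), (13, 4), (13, 5), (14, 4), (14, 5), (15, 4), (15, 5)]
Unfold 4 (reflect across h@8): 32 holes -> [(0, 4), (0, 5), (1, 4), (1, 5), (2, 4), (2, 5), (3, 4), (3, 5), (4, 4), (4, 5), (5, 4), (5, 5), (6, 4), (6, 5), (7, 4), (7, 5), (8, 4), (8, 5), (9, 4), (9, 5), (10, 4), (10, 5), (11, 4), (11, 5), (12, 4), (12, 5), (13, 4), (13, 5), (14, 4), (14, 5), (15, 4), (15, 5)]
Holes: [(0, 4), (0, 5), (1, 4), (1, 5), (2, 4), (2, 5), (3, 4), (3, 5), (4, 4), (4, 5), (5, 4), (5, 5), (6, 4), (6, 5), (7, 4), (7, 5), (8, 4), (8, 5), (9, 4), (9, 5), (10, 4), (10, 5), (11, 4), (11, 5), (12, 4), (12, 5), (13, 4), (13, 5), (14, 4), (14, 5), (15, 4), (15, 5)]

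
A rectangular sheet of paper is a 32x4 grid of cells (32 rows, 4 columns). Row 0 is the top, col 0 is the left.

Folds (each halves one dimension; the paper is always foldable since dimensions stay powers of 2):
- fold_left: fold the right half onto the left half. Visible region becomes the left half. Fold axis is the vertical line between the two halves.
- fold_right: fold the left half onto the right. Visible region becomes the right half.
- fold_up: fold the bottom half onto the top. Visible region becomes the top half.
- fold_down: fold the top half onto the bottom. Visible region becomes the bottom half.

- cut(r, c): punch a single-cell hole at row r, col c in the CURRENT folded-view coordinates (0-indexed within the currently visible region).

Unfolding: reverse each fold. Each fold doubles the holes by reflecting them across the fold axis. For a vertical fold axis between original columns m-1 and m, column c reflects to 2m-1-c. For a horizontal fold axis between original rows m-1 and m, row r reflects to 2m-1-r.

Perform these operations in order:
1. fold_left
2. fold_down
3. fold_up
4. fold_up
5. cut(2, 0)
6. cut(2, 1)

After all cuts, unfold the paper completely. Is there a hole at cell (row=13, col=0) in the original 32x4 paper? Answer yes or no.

Answer: yes

Derivation:
Op 1 fold_left: fold axis v@2; visible region now rows[0,32) x cols[0,2) = 32x2
Op 2 fold_down: fold axis h@16; visible region now rows[16,32) x cols[0,2) = 16x2
Op 3 fold_up: fold axis h@24; visible region now rows[16,24) x cols[0,2) = 8x2
Op 4 fold_up: fold axis h@20; visible region now rows[16,20) x cols[0,2) = 4x2
Op 5 cut(2, 0): punch at orig (18,0); cuts so far [(18, 0)]; region rows[16,20) x cols[0,2) = 4x2
Op 6 cut(2, 1): punch at orig (18,1); cuts so far [(18, 0), (18, 1)]; region rows[16,20) x cols[0,2) = 4x2
Unfold 1 (reflect across h@20): 4 holes -> [(18, 0), (18, 1), (21, 0), (21, 1)]
Unfold 2 (reflect across h@24): 8 holes -> [(18, 0), (18, 1), (21, 0), (21, 1), (26, 0), (26, 1), (29, 0), (29, 1)]
Unfold 3 (reflect across h@16): 16 holes -> [(2, 0), (2, 1), (5, 0), (5, 1), (10, 0), (10, 1), (13, 0), (13, 1), (18, 0), (18, 1), (21, 0), (21, 1), (26, 0), (26, 1), (29, 0), (29, 1)]
Unfold 4 (reflect across v@2): 32 holes -> [(2, 0), (2, 1), (2, 2), (2, 3), (5, 0), (5, 1), (5, 2), (5, 3), (10, 0), (10, 1), (10, 2), (10, 3), (13, 0), (13, 1), (13, 2), (13, 3), (18, 0), (18, 1), (18, 2), (18, 3), (21, 0), (21, 1), (21, 2), (21, 3), (26, 0), (26, 1), (26, 2), (26, 3), (29, 0), (29, 1), (29, 2), (29, 3)]
Holes: [(2, 0), (2, 1), (2, 2), (2, 3), (5, 0), (5, 1), (5, 2), (5, 3), (10, 0), (10, 1), (10, 2), (10, 3), (13, 0), (13, 1), (13, 2), (13, 3), (18, 0), (18, 1), (18, 2), (18, 3), (21, 0), (21, 1), (21, 2), (21, 3), (26, 0), (26, 1), (26, 2), (26, 3), (29, 0), (29, 1), (29, 2), (29, 3)]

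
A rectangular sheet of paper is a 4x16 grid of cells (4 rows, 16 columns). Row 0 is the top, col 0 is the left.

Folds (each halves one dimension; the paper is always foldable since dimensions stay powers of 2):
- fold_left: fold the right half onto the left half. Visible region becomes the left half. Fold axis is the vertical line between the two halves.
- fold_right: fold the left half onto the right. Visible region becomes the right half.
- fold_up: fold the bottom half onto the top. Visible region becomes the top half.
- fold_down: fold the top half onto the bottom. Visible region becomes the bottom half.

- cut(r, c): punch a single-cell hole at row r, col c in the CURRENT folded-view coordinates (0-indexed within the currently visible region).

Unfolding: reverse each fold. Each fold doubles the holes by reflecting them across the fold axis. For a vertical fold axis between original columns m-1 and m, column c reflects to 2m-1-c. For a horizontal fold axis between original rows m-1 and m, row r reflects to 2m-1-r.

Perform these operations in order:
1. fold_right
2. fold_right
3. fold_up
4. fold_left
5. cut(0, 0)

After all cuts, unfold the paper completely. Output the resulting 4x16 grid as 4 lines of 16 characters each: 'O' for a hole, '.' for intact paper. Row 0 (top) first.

Op 1 fold_right: fold axis v@8; visible region now rows[0,4) x cols[8,16) = 4x8
Op 2 fold_right: fold axis v@12; visible region now rows[0,4) x cols[12,16) = 4x4
Op 3 fold_up: fold axis h@2; visible region now rows[0,2) x cols[12,16) = 2x4
Op 4 fold_left: fold axis v@14; visible region now rows[0,2) x cols[12,14) = 2x2
Op 5 cut(0, 0): punch at orig (0,12); cuts so far [(0, 12)]; region rows[0,2) x cols[12,14) = 2x2
Unfold 1 (reflect across v@14): 2 holes -> [(0, 12), (0, 15)]
Unfold 2 (reflect across h@2): 4 holes -> [(0, 12), (0, 15), (3, 12), (3, 15)]
Unfold 3 (reflect across v@12): 8 holes -> [(0, 8), (0, 11), (0, 12), (0, 15), (3, 8), (3, 11), (3, 12), (3, 15)]
Unfold 4 (reflect across v@8): 16 holes -> [(0, 0), (0, 3), (0, 4), (0, 7), (0, 8), (0, 11), (0, 12), (0, 15), (3, 0), (3, 3), (3, 4), (3, 7), (3, 8), (3, 11), (3, 12), (3, 15)]

Answer: O..OO..OO..OO..O
................
................
O..OO..OO..OO..O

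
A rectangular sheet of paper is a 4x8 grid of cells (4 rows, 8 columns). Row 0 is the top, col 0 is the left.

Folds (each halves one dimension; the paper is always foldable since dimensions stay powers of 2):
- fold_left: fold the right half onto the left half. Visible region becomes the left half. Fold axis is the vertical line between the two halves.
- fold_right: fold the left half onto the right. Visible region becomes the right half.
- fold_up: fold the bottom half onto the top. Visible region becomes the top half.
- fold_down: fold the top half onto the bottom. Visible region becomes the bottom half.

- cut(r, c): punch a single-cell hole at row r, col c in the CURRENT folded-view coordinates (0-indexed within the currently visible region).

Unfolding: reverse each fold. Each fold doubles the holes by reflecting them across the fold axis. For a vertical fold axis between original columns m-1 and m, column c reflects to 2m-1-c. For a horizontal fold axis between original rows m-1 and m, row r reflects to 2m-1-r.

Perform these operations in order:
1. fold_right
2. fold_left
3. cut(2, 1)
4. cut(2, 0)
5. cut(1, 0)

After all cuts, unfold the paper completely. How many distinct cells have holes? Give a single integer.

Op 1 fold_right: fold axis v@4; visible region now rows[0,4) x cols[4,8) = 4x4
Op 2 fold_left: fold axis v@6; visible region now rows[0,4) x cols[4,6) = 4x2
Op 3 cut(2, 1): punch at orig (2,5); cuts so far [(2, 5)]; region rows[0,4) x cols[4,6) = 4x2
Op 4 cut(2, 0): punch at orig (2,4); cuts so far [(2, 4), (2, 5)]; region rows[0,4) x cols[4,6) = 4x2
Op 5 cut(1, 0): punch at orig (1,4); cuts so far [(1, 4), (2, 4), (2, 5)]; region rows[0,4) x cols[4,6) = 4x2
Unfold 1 (reflect across v@6): 6 holes -> [(1, 4), (1, 7), (2, 4), (2, 5), (2, 6), (2, 7)]
Unfold 2 (reflect across v@4): 12 holes -> [(1, 0), (1, 3), (1, 4), (1, 7), (2, 0), (2, 1), (2, 2), (2, 3), (2, 4), (2, 5), (2, 6), (2, 7)]

Answer: 12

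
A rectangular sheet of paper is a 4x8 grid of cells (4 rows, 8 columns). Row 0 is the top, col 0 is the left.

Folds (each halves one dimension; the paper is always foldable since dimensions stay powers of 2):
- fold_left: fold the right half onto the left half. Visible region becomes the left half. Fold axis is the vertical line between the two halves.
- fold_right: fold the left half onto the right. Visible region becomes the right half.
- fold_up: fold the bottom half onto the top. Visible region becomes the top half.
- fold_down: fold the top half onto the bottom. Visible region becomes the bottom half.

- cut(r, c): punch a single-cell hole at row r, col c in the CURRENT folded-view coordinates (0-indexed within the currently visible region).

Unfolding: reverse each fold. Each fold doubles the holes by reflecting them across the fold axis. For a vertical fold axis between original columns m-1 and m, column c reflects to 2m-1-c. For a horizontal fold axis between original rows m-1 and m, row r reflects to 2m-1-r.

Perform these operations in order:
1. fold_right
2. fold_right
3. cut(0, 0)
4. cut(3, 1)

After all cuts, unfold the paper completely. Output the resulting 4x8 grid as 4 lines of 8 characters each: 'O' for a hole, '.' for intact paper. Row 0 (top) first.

Op 1 fold_right: fold axis v@4; visible region now rows[0,4) x cols[4,8) = 4x4
Op 2 fold_right: fold axis v@6; visible region now rows[0,4) x cols[6,8) = 4x2
Op 3 cut(0, 0): punch at orig (0,6); cuts so far [(0, 6)]; region rows[0,4) x cols[6,8) = 4x2
Op 4 cut(3, 1): punch at orig (3,7); cuts so far [(0, 6), (3, 7)]; region rows[0,4) x cols[6,8) = 4x2
Unfold 1 (reflect across v@6): 4 holes -> [(0, 5), (0, 6), (3, 4), (3, 7)]
Unfold 2 (reflect across v@4): 8 holes -> [(0, 1), (0, 2), (0, 5), (0, 6), (3, 0), (3, 3), (3, 4), (3, 7)]

Answer: .OO..OO.
........
........
O..OO..O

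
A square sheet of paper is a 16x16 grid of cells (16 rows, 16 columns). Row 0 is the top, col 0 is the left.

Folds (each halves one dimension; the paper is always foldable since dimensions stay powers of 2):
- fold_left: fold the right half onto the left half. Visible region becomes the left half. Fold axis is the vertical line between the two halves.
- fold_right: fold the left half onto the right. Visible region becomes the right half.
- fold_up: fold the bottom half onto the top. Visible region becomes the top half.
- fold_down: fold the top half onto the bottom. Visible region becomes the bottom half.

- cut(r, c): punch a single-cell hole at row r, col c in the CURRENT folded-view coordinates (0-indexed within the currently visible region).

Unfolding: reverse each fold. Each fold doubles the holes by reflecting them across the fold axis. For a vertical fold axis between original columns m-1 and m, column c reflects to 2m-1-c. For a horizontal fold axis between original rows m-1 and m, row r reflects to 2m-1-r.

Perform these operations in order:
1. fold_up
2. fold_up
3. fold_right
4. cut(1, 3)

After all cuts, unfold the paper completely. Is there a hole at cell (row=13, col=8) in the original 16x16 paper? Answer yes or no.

Answer: no

Derivation:
Op 1 fold_up: fold axis h@8; visible region now rows[0,8) x cols[0,16) = 8x16
Op 2 fold_up: fold axis h@4; visible region now rows[0,4) x cols[0,16) = 4x16
Op 3 fold_right: fold axis v@8; visible region now rows[0,4) x cols[8,16) = 4x8
Op 4 cut(1, 3): punch at orig (1,11); cuts so far [(1, 11)]; region rows[0,4) x cols[8,16) = 4x8
Unfold 1 (reflect across v@8): 2 holes -> [(1, 4), (1, 11)]
Unfold 2 (reflect across h@4): 4 holes -> [(1, 4), (1, 11), (6, 4), (6, 11)]
Unfold 3 (reflect across h@8): 8 holes -> [(1, 4), (1, 11), (6, 4), (6, 11), (9, 4), (9, 11), (14, 4), (14, 11)]
Holes: [(1, 4), (1, 11), (6, 4), (6, 11), (9, 4), (9, 11), (14, 4), (14, 11)]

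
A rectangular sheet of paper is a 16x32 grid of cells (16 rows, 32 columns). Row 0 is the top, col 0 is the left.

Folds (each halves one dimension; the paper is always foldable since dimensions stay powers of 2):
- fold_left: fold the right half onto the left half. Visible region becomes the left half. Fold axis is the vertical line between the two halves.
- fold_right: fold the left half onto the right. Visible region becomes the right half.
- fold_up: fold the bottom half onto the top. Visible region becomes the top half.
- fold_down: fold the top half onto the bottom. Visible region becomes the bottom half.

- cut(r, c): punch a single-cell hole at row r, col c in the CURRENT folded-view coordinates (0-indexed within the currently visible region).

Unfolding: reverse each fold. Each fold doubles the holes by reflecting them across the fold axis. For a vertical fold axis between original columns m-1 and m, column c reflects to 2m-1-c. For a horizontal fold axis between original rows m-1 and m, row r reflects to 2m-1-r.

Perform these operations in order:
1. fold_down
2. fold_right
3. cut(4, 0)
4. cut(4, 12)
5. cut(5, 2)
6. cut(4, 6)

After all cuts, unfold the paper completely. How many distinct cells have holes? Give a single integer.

Answer: 16

Derivation:
Op 1 fold_down: fold axis h@8; visible region now rows[8,16) x cols[0,32) = 8x32
Op 2 fold_right: fold axis v@16; visible region now rows[8,16) x cols[16,32) = 8x16
Op 3 cut(4, 0): punch at orig (12,16); cuts so far [(12, 16)]; region rows[8,16) x cols[16,32) = 8x16
Op 4 cut(4, 12): punch at orig (12,28); cuts so far [(12, 16), (12, 28)]; region rows[8,16) x cols[16,32) = 8x16
Op 5 cut(5, 2): punch at orig (13,18); cuts so far [(12, 16), (12, 28), (13, 18)]; region rows[8,16) x cols[16,32) = 8x16
Op 6 cut(4, 6): punch at orig (12,22); cuts so far [(12, 16), (12, 22), (12, 28), (13, 18)]; region rows[8,16) x cols[16,32) = 8x16
Unfold 1 (reflect across v@16): 8 holes -> [(12, 3), (12, 9), (12, 15), (12, 16), (12, 22), (12, 28), (13, 13), (13, 18)]
Unfold 2 (reflect across h@8): 16 holes -> [(2, 13), (2, 18), (3, 3), (3, 9), (3, 15), (3, 16), (3, 22), (3, 28), (12, 3), (12, 9), (12, 15), (12, 16), (12, 22), (12, 28), (13, 13), (13, 18)]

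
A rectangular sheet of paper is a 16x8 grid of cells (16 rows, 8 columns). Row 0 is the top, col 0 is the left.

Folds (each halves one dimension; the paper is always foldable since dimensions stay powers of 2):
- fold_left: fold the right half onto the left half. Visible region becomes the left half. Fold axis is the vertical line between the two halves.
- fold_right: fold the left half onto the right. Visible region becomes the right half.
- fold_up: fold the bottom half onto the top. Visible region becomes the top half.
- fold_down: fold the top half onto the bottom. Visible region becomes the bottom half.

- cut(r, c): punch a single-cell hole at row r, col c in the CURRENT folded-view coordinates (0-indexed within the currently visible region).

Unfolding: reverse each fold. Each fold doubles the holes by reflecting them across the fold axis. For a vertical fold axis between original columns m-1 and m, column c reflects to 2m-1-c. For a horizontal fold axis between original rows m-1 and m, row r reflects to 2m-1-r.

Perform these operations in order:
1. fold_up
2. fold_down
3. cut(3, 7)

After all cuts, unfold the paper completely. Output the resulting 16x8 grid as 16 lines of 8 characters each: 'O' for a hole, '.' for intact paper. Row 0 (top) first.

Op 1 fold_up: fold axis h@8; visible region now rows[0,8) x cols[0,8) = 8x8
Op 2 fold_down: fold axis h@4; visible region now rows[4,8) x cols[0,8) = 4x8
Op 3 cut(3, 7): punch at orig (7,7); cuts so far [(7, 7)]; region rows[4,8) x cols[0,8) = 4x8
Unfold 1 (reflect across h@4): 2 holes -> [(0, 7), (7, 7)]
Unfold 2 (reflect across h@8): 4 holes -> [(0, 7), (7, 7), (8, 7), (15, 7)]

Answer: .......O
........
........
........
........
........
........
.......O
.......O
........
........
........
........
........
........
.......O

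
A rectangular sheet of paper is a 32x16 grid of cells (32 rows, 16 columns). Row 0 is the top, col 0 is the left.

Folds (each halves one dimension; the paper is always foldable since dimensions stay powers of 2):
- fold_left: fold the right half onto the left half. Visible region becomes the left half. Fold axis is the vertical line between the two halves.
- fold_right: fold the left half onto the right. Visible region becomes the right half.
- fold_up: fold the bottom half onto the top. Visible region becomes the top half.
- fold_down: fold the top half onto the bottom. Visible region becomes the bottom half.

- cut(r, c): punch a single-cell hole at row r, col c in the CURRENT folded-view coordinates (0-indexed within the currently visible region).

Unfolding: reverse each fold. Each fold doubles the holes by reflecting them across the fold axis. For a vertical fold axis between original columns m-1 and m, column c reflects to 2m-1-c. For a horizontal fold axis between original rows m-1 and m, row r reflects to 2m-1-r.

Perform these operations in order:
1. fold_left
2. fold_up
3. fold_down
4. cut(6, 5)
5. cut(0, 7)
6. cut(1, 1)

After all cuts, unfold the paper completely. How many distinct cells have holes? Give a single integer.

Answer: 24

Derivation:
Op 1 fold_left: fold axis v@8; visible region now rows[0,32) x cols[0,8) = 32x8
Op 2 fold_up: fold axis h@16; visible region now rows[0,16) x cols[0,8) = 16x8
Op 3 fold_down: fold axis h@8; visible region now rows[8,16) x cols[0,8) = 8x8
Op 4 cut(6, 5): punch at orig (14,5); cuts so far [(14, 5)]; region rows[8,16) x cols[0,8) = 8x8
Op 5 cut(0, 7): punch at orig (8,7); cuts so far [(8, 7), (14, 5)]; region rows[8,16) x cols[0,8) = 8x8
Op 6 cut(1, 1): punch at orig (9,1); cuts so far [(8, 7), (9, 1), (14, 5)]; region rows[8,16) x cols[0,8) = 8x8
Unfold 1 (reflect across h@8): 6 holes -> [(1, 5), (6, 1), (7, 7), (8, 7), (9, 1), (14, 5)]
Unfold 2 (reflect across h@16): 12 holes -> [(1, 5), (6, 1), (7, 7), (8, 7), (9, 1), (14, 5), (17, 5), (22, 1), (23, 7), (24, 7), (25, 1), (30, 5)]
Unfold 3 (reflect across v@8): 24 holes -> [(1, 5), (1, 10), (6, 1), (6, 14), (7, 7), (7, 8), (8, 7), (8, 8), (9, 1), (9, 14), (14, 5), (14, 10), (17, 5), (17, 10), (22, 1), (22, 14), (23, 7), (23, 8), (24, 7), (24, 8), (25, 1), (25, 14), (30, 5), (30, 10)]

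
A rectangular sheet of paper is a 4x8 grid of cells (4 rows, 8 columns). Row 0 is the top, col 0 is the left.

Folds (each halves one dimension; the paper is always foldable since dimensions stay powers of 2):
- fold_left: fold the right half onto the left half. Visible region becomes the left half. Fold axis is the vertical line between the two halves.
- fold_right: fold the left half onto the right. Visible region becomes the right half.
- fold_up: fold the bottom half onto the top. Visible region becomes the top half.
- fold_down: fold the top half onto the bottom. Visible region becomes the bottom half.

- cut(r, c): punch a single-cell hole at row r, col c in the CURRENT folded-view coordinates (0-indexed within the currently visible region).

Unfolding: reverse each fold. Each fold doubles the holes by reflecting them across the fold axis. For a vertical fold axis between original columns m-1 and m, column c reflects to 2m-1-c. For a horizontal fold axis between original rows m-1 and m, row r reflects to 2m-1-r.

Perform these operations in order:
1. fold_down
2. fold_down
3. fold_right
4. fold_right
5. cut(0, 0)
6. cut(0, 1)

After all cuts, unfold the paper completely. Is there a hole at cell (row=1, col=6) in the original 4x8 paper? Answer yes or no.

Answer: yes

Derivation:
Op 1 fold_down: fold axis h@2; visible region now rows[2,4) x cols[0,8) = 2x8
Op 2 fold_down: fold axis h@3; visible region now rows[3,4) x cols[0,8) = 1x8
Op 3 fold_right: fold axis v@4; visible region now rows[3,4) x cols[4,8) = 1x4
Op 4 fold_right: fold axis v@6; visible region now rows[3,4) x cols[6,8) = 1x2
Op 5 cut(0, 0): punch at orig (3,6); cuts so far [(3, 6)]; region rows[3,4) x cols[6,8) = 1x2
Op 6 cut(0, 1): punch at orig (3,7); cuts so far [(3, 6), (3, 7)]; region rows[3,4) x cols[6,8) = 1x2
Unfold 1 (reflect across v@6): 4 holes -> [(3, 4), (3, 5), (3, 6), (3, 7)]
Unfold 2 (reflect across v@4): 8 holes -> [(3, 0), (3, 1), (3, 2), (3, 3), (3, 4), (3, 5), (3, 6), (3, 7)]
Unfold 3 (reflect across h@3): 16 holes -> [(2, 0), (2, 1), (2, 2), (2, 3), (2, 4), (2, 5), (2, 6), (2, 7), (3, 0), (3, 1), (3, 2), (3, 3), (3, 4), (3, 5), (3, 6), (3, 7)]
Unfold 4 (reflect across h@2): 32 holes -> [(0, 0), (0, 1), (0, 2), (0, 3), (0, 4), (0, 5), (0, 6), (0, 7), (1, 0), (1, 1), (1, 2), (1, 3), (1, 4), (1, 5), (1, 6), (1, 7), (2, 0), (2, 1), (2, 2), (2, 3), (2, 4), (2, 5), (2, 6), (2, 7), (3, 0), (3, 1), (3, 2), (3, 3), (3, 4), (3, 5), (3, 6), (3, 7)]
Holes: [(0, 0), (0, 1), (0, 2), (0, 3), (0, 4), (0, 5), (0, 6), (0, 7), (1, 0), (1, 1), (1, 2), (1, 3), (1, 4), (1, 5), (1, 6), (1, 7), (2, 0), (2, 1), (2, 2), (2, 3), (2, 4), (2, 5), (2, 6), (2, 7), (3, 0), (3, 1), (3, 2), (3, 3), (3, 4), (3, 5), (3, 6), (3, 7)]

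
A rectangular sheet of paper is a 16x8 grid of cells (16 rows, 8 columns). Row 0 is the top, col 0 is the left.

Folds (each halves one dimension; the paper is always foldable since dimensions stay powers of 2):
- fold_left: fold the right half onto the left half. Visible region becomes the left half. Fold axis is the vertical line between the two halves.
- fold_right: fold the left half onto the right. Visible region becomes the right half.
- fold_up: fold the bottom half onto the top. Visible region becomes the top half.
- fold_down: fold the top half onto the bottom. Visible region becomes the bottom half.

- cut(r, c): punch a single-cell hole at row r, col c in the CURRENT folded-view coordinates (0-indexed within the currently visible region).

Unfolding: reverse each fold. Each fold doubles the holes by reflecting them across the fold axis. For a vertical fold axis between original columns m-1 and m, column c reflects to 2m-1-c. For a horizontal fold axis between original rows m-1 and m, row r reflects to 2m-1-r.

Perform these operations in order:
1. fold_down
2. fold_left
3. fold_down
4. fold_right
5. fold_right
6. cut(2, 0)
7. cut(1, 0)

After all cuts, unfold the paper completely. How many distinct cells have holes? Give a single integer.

Answer: 64

Derivation:
Op 1 fold_down: fold axis h@8; visible region now rows[8,16) x cols[0,8) = 8x8
Op 2 fold_left: fold axis v@4; visible region now rows[8,16) x cols[0,4) = 8x4
Op 3 fold_down: fold axis h@12; visible region now rows[12,16) x cols[0,4) = 4x4
Op 4 fold_right: fold axis v@2; visible region now rows[12,16) x cols[2,4) = 4x2
Op 5 fold_right: fold axis v@3; visible region now rows[12,16) x cols[3,4) = 4x1
Op 6 cut(2, 0): punch at orig (14,3); cuts so far [(14, 3)]; region rows[12,16) x cols[3,4) = 4x1
Op 7 cut(1, 0): punch at orig (13,3); cuts so far [(13, 3), (14, 3)]; region rows[12,16) x cols[3,4) = 4x1
Unfold 1 (reflect across v@3): 4 holes -> [(13, 2), (13, 3), (14, 2), (14, 3)]
Unfold 2 (reflect across v@2): 8 holes -> [(13, 0), (13, 1), (13, 2), (13, 3), (14, 0), (14, 1), (14, 2), (14, 3)]
Unfold 3 (reflect across h@12): 16 holes -> [(9, 0), (9, 1), (9, 2), (9, 3), (10, 0), (10, 1), (10, 2), (10, 3), (13, 0), (13, 1), (13, 2), (13, 3), (14, 0), (14, 1), (14, 2), (14, 3)]
Unfold 4 (reflect across v@4): 32 holes -> [(9, 0), (9, 1), (9, 2), (9, 3), (9, 4), (9, 5), (9, 6), (9, 7), (10, 0), (10, 1), (10, 2), (10, 3), (10, 4), (10, 5), (10, 6), (10, 7), (13, 0), (13, 1), (13, 2), (13, 3), (13, 4), (13, 5), (13, 6), (13, 7), (14, 0), (14, 1), (14, 2), (14, 3), (14, 4), (14, 5), (14, 6), (14, 7)]
Unfold 5 (reflect across h@8): 64 holes -> [(1, 0), (1, 1), (1, 2), (1, 3), (1, 4), (1, 5), (1, 6), (1, 7), (2, 0), (2, 1), (2, 2), (2, 3), (2, 4), (2, 5), (2, 6), (2, 7), (5, 0), (5, 1), (5, 2), (5, 3), (5, 4), (5, 5), (5, 6), (5, 7), (6, 0), (6, 1), (6, 2), (6, 3), (6, 4), (6, 5), (6, 6), (6, 7), (9, 0), (9, 1), (9, 2), (9, 3), (9, 4), (9, 5), (9, 6), (9, 7), (10, 0), (10, 1), (10, 2), (10, 3), (10, 4), (10, 5), (10, 6), (10, 7), (13, 0), (13, 1), (13, 2), (13, 3), (13, 4), (13, 5), (13, 6), (13, 7), (14, 0), (14, 1), (14, 2), (14, 3), (14, 4), (14, 5), (14, 6), (14, 7)]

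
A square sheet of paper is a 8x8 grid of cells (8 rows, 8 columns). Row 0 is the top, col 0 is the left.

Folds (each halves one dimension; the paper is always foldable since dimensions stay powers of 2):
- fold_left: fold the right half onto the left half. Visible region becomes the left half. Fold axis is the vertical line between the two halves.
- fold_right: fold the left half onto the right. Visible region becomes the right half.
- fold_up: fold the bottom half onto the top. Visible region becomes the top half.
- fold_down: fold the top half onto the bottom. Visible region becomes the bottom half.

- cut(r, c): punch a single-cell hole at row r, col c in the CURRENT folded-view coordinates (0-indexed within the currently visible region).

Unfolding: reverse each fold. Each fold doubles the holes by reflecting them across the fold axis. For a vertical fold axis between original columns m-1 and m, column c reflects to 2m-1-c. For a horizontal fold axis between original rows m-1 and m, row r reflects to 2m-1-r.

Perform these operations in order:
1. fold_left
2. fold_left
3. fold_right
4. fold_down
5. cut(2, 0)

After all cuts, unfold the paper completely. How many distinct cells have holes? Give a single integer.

Op 1 fold_left: fold axis v@4; visible region now rows[0,8) x cols[0,4) = 8x4
Op 2 fold_left: fold axis v@2; visible region now rows[0,8) x cols[0,2) = 8x2
Op 3 fold_right: fold axis v@1; visible region now rows[0,8) x cols[1,2) = 8x1
Op 4 fold_down: fold axis h@4; visible region now rows[4,8) x cols[1,2) = 4x1
Op 5 cut(2, 0): punch at orig (6,1); cuts so far [(6, 1)]; region rows[4,8) x cols[1,2) = 4x1
Unfold 1 (reflect across h@4): 2 holes -> [(1, 1), (6, 1)]
Unfold 2 (reflect across v@1): 4 holes -> [(1, 0), (1, 1), (6, 0), (6, 1)]
Unfold 3 (reflect across v@2): 8 holes -> [(1, 0), (1, 1), (1, 2), (1, 3), (6, 0), (6, 1), (6, 2), (6, 3)]
Unfold 4 (reflect across v@4): 16 holes -> [(1, 0), (1, 1), (1, 2), (1, 3), (1, 4), (1, 5), (1, 6), (1, 7), (6, 0), (6, 1), (6, 2), (6, 3), (6, 4), (6, 5), (6, 6), (6, 7)]

Answer: 16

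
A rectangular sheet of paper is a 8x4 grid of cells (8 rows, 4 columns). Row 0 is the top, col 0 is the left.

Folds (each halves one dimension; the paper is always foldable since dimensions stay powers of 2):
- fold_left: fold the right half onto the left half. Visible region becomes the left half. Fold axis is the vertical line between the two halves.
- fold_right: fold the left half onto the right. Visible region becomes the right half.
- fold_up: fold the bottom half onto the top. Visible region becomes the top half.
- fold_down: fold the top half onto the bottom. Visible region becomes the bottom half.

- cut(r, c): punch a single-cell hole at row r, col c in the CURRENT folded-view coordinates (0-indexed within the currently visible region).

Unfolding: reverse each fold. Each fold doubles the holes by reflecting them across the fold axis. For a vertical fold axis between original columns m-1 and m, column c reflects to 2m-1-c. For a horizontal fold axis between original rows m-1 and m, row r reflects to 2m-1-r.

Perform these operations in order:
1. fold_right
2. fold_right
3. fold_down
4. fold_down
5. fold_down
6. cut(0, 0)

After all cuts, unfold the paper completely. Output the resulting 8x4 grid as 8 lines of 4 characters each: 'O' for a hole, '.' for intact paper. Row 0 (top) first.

Op 1 fold_right: fold axis v@2; visible region now rows[0,8) x cols[2,4) = 8x2
Op 2 fold_right: fold axis v@3; visible region now rows[0,8) x cols[3,4) = 8x1
Op 3 fold_down: fold axis h@4; visible region now rows[4,8) x cols[3,4) = 4x1
Op 4 fold_down: fold axis h@6; visible region now rows[6,8) x cols[3,4) = 2x1
Op 5 fold_down: fold axis h@7; visible region now rows[7,8) x cols[3,4) = 1x1
Op 6 cut(0, 0): punch at orig (7,3); cuts so far [(7, 3)]; region rows[7,8) x cols[3,4) = 1x1
Unfold 1 (reflect across h@7): 2 holes -> [(6, 3), (7, 3)]
Unfold 2 (reflect across h@6): 4 holes -> [(4, 3), (5, 3), (6, 3), (7, 3)]
Unfold 3 (reflect across h@4): 8 holes -> [(0, 3), (1, 3), (2, 3), (3, 3), (4, 3), (5, 3), (6, 3), (7, 3)]
Unfold 4 (reflect across v@3): 16 holes -> [(0, 2), (0, 3), (1, 2), (1, 3), (2, 2), (2, 3), (3, 2), (3, 3), (4, 2), (4, 3), (5, 2), (5, 3), (6, 2), (6, 3), (7, 2), (7, 3)]
Unfold 5 (reflect across v@2): 32 holes -> [(0, 0), (0, 1), (0, 2), (0, 3), (1, 0), (1, 1), (1, 2), (1, 3), (2, 0), (2, 1), (2, 2), (2, 3), (3, 0), (3, 1), (3, 2), (3, 3), (4, 0), (4, 1), (4, 2), (4, 3), (5, 0), (5, 1), (5, 2), (5, 3), (6, 0), (6, 1), (6, 2), (6, 3), (7, 0), (7, 1), (7, 2), (7, 3)]

Answer: OOOO
OOOO
OOOO
OOOO
OOOO
OOOO
OOOO
OOOO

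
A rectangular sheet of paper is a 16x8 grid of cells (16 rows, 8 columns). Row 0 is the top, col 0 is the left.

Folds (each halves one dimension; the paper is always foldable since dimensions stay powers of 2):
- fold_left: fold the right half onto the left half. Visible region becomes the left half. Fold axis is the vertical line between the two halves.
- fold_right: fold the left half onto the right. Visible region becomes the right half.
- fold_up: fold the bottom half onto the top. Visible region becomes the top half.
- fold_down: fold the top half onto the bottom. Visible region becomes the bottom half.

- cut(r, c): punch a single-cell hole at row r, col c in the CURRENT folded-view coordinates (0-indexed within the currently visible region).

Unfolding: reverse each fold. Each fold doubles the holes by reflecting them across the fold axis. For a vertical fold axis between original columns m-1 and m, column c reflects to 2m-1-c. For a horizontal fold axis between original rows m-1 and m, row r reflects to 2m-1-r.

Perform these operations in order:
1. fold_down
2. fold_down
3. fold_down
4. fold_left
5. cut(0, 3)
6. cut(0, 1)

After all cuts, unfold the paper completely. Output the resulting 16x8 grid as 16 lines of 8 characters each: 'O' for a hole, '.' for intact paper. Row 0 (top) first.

Op 1 fold_down: fold axis h@8; visible region now rows[8,16) x cols[0,8) = 8x8
Op 2 fold_down: fold axis h@12; visible region now rows[12,16) x cols[0,8) = 4x8
Op 3 fold_down: fold axis h@14; visible region now rows[14,16) x cols[0,8) = 2x8
Op 4 fold_left: fold axis v@4; visible region now rows[14,16) x cols[0,4) = 2x4
Op 5 cut(0, 3): punch at orig (14,3); cuts so far [(14, 3)]; region rows[14,16) x cols[0,4) = 2x4
Op 6 cut(0, 1): punch at orig (14,1); cuts so far [(14, 1), (14, 3)]; region rows[14,16) x cols[0,4) = 2x4
Unfold 1 (reflect across v@4): 4 holes -> [(14, 1), (14, 3), (14, 4), (14, 6)]
Unfold 2 (reflect across h@14): 8 holes -> [(13, 1), (13, 3), (13, 4), (13, 6), (14, 1), (14, 3), (14, 4), (14, 6)]
Unfold 3 (reflect across h@12): 16 holes -> [(9, 1), (9, 3), (9, 4), (9, 6), (10, 1), (10, 3), (10, 4), (10, 6), (13, 1), (13, 3), (13, 4), (13, 6), (14, 1), (14, 3), (14, 4), (14, 6)]
Unfold 4 (reflect across h@8): 32 holes -> [(1, 1), (1, 3), (1, 4), (1, 6), (2, 1), (2, 3), (2, 4), (2, 6), (5, 1), (5, 3), (5, 4), (5, 6), (6, 1), (6, 3), (6, 4), (6, 6), (9, 1), (9, 3), (9, 4), (9, 6), (10, 1), (10, 3), (10, 4), (10, 6), (13, 1), (13, 3), (13, 4), (13, 6), (14, 1), (14, 3), (14, 4), (14, 6)]

Answer: ........
.O.OO.O.
.O.OO.O.
........
........
.O.OO.O.
.O.OO.O.
........
........
.O.OO.O.
.O.OO.O.
........
........
.O.OO.O.
.O.OO.O.
........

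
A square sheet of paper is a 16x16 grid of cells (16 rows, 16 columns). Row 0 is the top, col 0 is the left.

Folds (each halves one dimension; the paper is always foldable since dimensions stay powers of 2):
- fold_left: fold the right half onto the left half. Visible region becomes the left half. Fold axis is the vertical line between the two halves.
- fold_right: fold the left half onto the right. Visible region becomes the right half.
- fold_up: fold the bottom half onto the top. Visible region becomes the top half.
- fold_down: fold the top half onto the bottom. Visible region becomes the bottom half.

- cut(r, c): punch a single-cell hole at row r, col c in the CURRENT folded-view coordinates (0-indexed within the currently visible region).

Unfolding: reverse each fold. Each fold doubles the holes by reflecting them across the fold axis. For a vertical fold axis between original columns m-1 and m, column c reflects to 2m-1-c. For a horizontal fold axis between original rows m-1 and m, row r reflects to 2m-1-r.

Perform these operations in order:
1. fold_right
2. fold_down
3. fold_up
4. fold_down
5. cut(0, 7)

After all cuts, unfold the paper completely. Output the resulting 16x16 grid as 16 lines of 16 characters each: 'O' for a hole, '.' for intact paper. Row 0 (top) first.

Answer: ................
O..............O
O..............O
................
................
O..............O
O..............O
................
................
O..............O
O..............O
................
................
O..............O
O..............O
................

Derivation:
Op 1 fold_right: fold axis v@8; visible region now rows[0,16) x cols[8,16) = 16x8
Op 2 fold_down: fold axis h@8; visible region now rows[8,16) x cols[8,16) = 8x8
Op 3 fold_up: fold axis h@12; visible region now rows[8,12) x cols[8,16) = 4x8
Op 4 fold_down: fold axis h@10; visible region now rows[10,12) x cols[8,16) = 2x8
Op 5 cut(0, 7): punch at orig (10,15); cuts so far [(10, 15)]; region rows[10,12) x cols[8,16) = 2x8
Unfold 1 (reflect across h@10): 2 holes -> [(9, 15), (10, 15)]
Unfold 2 (reflect across h@12): 4 holes -> [(9, 15), (10, 15), (13, 15), (14, 15)]
Unfold 3 (reflect across h@8): 8 holes -> [(1, 15), (2, 15), (5, 15), (6, 15), (9, 15), (10, 15), (13, 15), (14, 15)]
Unfold 4 (reflect across v@8): 16 holes -> [(1, 0), (1, 15), (2, 0), (2, 15), (5, 0), (5, 15), (6, 0), (6, 15), (9, 0), (9, 15), (10, 0), (10, 15), (13, 0), (13, 15), (14, 0), (14, 15)]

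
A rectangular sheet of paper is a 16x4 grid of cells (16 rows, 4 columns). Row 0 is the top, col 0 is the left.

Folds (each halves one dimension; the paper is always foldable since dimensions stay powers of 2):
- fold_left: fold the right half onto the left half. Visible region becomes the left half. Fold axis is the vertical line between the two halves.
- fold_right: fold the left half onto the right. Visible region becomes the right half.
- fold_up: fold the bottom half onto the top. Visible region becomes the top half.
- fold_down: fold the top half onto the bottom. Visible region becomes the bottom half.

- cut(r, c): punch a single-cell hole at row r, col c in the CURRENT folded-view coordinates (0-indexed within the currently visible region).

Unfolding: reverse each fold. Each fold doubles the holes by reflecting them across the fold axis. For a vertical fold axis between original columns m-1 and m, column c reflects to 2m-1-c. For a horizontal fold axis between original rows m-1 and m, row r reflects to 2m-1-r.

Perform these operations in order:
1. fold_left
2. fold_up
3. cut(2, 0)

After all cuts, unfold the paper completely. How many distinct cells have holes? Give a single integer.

Answer: 4

Derivation:
Op 1 fold_left: fold axis v@2; visible region now rows[0,16) x cols[0,2) = 16x2
Op 2 fold_up: fold axis h@8; visible region now rows[0,8) x cols[0,2) = 8x2
Op 3 cut(2, 0): punch at orig (2,0); cuts so far [(2, 0)]; region rows[0,8) x cols[0,2) = 8x2
Unfold 1 (reflect across h@8): 2 holes -> [(2, 0), (13, 0)]
Unfold 2 (reflect across v@2): 4 holes -> [(2, 0), (2, 3), (13, 0), (13, 3)]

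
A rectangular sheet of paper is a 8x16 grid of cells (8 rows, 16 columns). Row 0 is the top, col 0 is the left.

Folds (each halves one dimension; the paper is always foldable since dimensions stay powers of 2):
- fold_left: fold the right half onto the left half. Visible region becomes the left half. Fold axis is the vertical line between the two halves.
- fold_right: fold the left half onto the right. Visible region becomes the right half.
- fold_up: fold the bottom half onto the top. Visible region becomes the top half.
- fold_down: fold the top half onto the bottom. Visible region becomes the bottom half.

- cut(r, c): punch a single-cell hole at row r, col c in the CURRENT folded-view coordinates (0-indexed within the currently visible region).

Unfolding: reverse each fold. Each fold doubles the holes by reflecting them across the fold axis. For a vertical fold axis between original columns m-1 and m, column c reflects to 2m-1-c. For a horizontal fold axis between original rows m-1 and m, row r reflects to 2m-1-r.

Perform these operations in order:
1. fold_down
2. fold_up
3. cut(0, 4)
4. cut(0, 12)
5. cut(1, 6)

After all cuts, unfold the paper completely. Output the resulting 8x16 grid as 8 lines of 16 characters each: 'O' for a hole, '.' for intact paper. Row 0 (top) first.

Answer: ....O.......O...
......O.........
......O.........
....O.......O...
....O.......O...
......O.........
......O.........
....O.......O...

Derivation:
Op 1 fold_down: fold axis h@4; visible region now rows[4,8) x cols[0,16) = 4x16
Op 2 fold_up: fold axis h@6; visible region now rows[4,6) x cols[0,16) = 2x16
Op 3 cut(0, 4): punch at orig (4,4); cuts so far [(4, 4)]; region rows[4,6) x cols[0,16) = 2x16
Op 4 cut(0, 12): punch at orig (4,12); cuts so far [(4, 4), (4, 12)]; region rows[4,6) x cols[0,16) = 2x16
Op 5 cut(1, 6): punch at orig (5,6); cuts so far [(4, 4), (4, 12), (5, 6)]; region rows[4,6) x cols[0,16) = 2x16
Unfold 1 (reflect across h@6): 6 holes -> [(4, 4), (4, 12), (5, 6), (6, 6), (7, 4), (7, 12)]
Unfold 2 (reflect across h@4): 12 holes -> [(0, 4), (0, 12), (1, 6), (2, 6), (3, 4), (3, 12), (4, 4), (4, 12), (5, 6), (6, 6), (7, 4), (7, 12)]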